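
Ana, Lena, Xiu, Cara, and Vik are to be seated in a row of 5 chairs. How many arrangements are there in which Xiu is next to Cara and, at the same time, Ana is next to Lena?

Treat {Xiu,Cara} as one block (2 orders) and {Ana,Lena} as another (2 orders).
That leaves 3 units to arrange: 2 × 2 × 3! = 4 × 6 = 24.

24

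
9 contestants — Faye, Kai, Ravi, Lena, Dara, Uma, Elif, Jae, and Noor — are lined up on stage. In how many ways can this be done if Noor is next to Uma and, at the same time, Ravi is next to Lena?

20160

Treat {Noor,Uma} as one block (2 orders) and {Ravi,Lena} as another (2 orders).
That leaves 7 units to arrange: 2 × 2 × 7! = 4 × 5040 = 20160.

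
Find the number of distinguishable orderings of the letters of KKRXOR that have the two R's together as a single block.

60

Treat the 2 copies of R as a single block. The multiset to arrange is then {RR, K, K, O, X}, 5 items in all.
That gives (5)!/(2!) = 60 arrangements.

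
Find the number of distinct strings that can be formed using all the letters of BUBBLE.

BUBBLE has 6 letters with B appearing 3 times.
Dividing 6! = 720 by 3! = 6 for the repeated letters gives 120.

120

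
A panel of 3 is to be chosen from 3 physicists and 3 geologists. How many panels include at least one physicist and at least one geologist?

Unrestricted: C(6,3) = 20 ways to pick any 3 of the 6.
Selections missing a whole group: no physicists → C(3,3) = 1; no geologists → C(3,3) = 1.
Both groups omitted at once is impossible, so 20 − 2 = 18.

18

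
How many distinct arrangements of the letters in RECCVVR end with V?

With the last slot taken by V, it remains to arrange the other 6 letters (RECCVR).
Those 6 letters have C appearing twice and R appearing twice, giving (6)!/(2!·2!) = 180.

180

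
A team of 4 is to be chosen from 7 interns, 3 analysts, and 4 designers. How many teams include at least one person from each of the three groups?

462

Unrestricted: C(14,4) = 1001 ways to pick any 4 of the 14.
Selections missing a whole group: no interns → C(7,4) = 35; no analysts → C(11,4) = 330; no designers → C(10,4) = 210.
Add back selections omitting two groups (i.e. drawn from a single group): C(7,4) + C(3,4) + C(4,4) = 36.
By inclusion–exclusion: 1001 − 575 + 36 = 462.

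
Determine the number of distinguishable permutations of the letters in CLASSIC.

Letter multiplicities in CLASSIC: A×1, C×2, I×1, L×1, S×2.
The number of distinct arrangements is 7!/(2!·2!) = 5040/4 = 1260.

1260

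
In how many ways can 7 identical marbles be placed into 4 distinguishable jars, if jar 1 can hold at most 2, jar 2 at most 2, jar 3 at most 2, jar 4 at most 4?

17

By stars and bars, unrestricted non-negative solutions to x_1+…+x_4 = 7 number C(7+3,3) = 120.
Subtract solutions that violate a single cap (substitute x_i' = x_i − (cap_i+1)): x_1 ≥ 3 gives C(7,3) = 35; x_2 ≥ 3 gives C(7,3) = 35; x_3 ≥ 3 gives C(7,3) = 35; x_4 ≥ 5 gives C(5,3) = 10. Together 115.
Add back pairs where two caps are both exceeded: 4 + 4 + 0 + 4 + 0 + 0 = 12.
By inclusion–exclusion the count is 120 − 115 + 12 = 17.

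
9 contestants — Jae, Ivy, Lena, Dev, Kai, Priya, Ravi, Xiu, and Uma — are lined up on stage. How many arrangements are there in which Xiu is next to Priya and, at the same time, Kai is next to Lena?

Treat {Xiu,Priya} as one block (2 orders) and {Kai,Lena} as another (2 orders).
That leaves 7 units to arrange: 2 × 2 × 7! = 4 × 5040 = 20160.

20160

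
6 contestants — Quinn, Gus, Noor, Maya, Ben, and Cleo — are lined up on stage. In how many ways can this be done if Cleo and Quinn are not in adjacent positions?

480

Of the 6! = 720 arrangements, those with Cleo and Quinn adjacent number 2 × 5! = 240 (treat the pair as a block with 2 internal orders).
So 720 − 240 = 480 arrangements keep them apart.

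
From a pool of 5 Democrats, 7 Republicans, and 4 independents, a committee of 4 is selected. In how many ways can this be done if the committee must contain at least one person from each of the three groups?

Total 4-person selections from all 16: C(16,4) = 1820.
Subtract selections that omit an entire group: no Democrats → C(11,4) = 330; no Republicans → C(9,4) = 126; no independents → C(12,4) = 495.
Add back selections omitting two groups (i.e. drawn from a single group): C(5,4) + C(7,4) + C(4,4) = 41.
By inclusion–exclusion: 1820 − 951 + 41 = 910.

910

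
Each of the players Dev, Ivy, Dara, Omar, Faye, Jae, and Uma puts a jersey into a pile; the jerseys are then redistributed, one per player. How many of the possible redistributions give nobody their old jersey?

1854

Count assignments avoiding every fixed point. For any j of the 7 players fixed to their old jersey, the other 7−j can be arranged in (7−j)! ways.
By inclusion–exclusion this is Σ_{j=0}^{7} (−1)^j C(7,j)·(7−j)!.
Computing: 5040 − 5040 + 2520 − 840 + 210 − 42 + 7 − 1 = 1854.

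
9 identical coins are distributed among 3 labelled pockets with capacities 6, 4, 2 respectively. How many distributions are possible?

Ignoring the caps, the number of non-negative solutions to x_1+…+x_3 = 9 is C(11,2) = 55.
Subtract solutions that violate a single cap (substitute x_i' = x_i − (cap_i+1)): x_1 ≥ 7 gives C(4,2) = 6; x_2 ≥ 5 gives C(6,2) = 15; x_3 ≥ 3 gives C(8,2) = 28. Together 49.
Add back pairs where two caps are both exceeded: 0 + 0 + 3 = 3.
By inclusion–exclusion the count is 55 − 49 + 3 = 9.

9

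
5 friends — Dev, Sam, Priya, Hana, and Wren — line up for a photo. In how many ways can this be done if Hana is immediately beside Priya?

48

Glue Hana and Priya into one block (2 internal orders), leaving 4 units to arrange in a row.
So the count is 2·(4)! = 48.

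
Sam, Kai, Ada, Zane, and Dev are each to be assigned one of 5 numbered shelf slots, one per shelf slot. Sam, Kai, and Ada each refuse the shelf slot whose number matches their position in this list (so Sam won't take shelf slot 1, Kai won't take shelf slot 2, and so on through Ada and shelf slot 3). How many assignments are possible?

64

Let Aᵢ (for i ∈ {1, 2, 3}) be the placements that put person i in their forbidden shelf slot. Any j of these fix j positions, leaving (5−j)! ways to fill the rest, and there are C(3,j) ways to pick which j.
By inclusion–exclusion, the number of valid placements is Σ_{j=0}^{3} (−1)^j C(3,j)·(5−j)!.
Computing: 120 − 72 + 18 − 2 = 64.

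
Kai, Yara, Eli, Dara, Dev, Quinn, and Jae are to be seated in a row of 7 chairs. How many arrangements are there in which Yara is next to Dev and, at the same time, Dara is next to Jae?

480

Treat {Yara,Dev} as one block (2 orders) and {Dara,Jae} as another (2 orders).
That leaves 5 units to arrange: 2 × 2 × 5! = 4 × 120 = 480.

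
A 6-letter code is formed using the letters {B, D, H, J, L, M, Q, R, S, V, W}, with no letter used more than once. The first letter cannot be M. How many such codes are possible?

The first letter has 11−1 = 10 choices (anything except M).
The remaining 5 letters are filled from the other 10 symbols without repetition: 10 × 9 × 8 × 7 × 6 = 30240.
Total: 10 × 30240 = 302400.

302400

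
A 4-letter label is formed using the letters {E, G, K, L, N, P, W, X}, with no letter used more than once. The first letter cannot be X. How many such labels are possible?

The first letter has 8−1 = 7 choices (anything except X).
The remaining 3 letters are filled from the other 7 symbols without repetition: 7 × 6 × 5 = 210.
Total: 7 × 210 = 1470.

1470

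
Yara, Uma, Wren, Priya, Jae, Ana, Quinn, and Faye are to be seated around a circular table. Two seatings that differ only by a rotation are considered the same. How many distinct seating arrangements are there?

5040

Around a circle, 8 distinct people have 8!/8 = (7)! = 5040 rotationally distinct seatings.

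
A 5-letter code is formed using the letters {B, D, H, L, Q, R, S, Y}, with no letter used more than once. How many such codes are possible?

This is a permutation of 5 out of 8: P(8,5) = 8!/3!.
That product is 8 × 7 × 6 × 5 × 4 = 6720.

6720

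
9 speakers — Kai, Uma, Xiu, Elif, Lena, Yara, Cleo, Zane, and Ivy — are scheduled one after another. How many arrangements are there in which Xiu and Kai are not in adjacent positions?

282240

Of the 9! = 362880 arrangements, those with Xiu and Kai adjacent number 2 × 8! = 80640 (treat the pair as a block with 2 internal orders).
So 362880 − 80640 = 282240 arrangements keep them apart.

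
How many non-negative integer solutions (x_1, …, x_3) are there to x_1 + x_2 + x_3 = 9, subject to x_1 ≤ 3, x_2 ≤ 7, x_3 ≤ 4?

Ignoring the caps, the number of non-negative solutions to x_1+…+x_3 = 9 is C(11,2) = 55.
Subtract solutions that violate a single cap (substitute x_i' = x_i − (cap_i+1)): x_1 ≥ 4 gives C(7,2) = 21; x_2 ≥ 8 gives C(3,2) = 3; x_3 ≥ 5 gives C(6,2) = 15. Together 39.
Add back pairs where two caps are both exceeded: 0 + 1 + 0 = 1.
By inclusion–exclusion the count is 55 − 39 + 1 = 17.

17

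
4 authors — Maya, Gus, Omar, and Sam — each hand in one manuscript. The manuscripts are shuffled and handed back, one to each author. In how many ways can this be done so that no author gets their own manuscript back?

Let Aᵢ be the assignments in which author i gets their own manuscript. We want the size of the complement of A₁∪…∪A_4.
By inclusion–exclusion this is Σ_{j=0}^{4} (−1)^j C(4,j)·(4−j)!.
Computing: 24 − 24 + 12 − 4 + 1 = 9.

9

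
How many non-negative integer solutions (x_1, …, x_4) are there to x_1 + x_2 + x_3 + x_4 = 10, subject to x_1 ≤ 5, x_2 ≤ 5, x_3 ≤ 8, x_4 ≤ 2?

Without the upper bounds there are C(13,3) = 286 ways to split 10 among 4 variables.
Subtract solutions that violate a single cap (substitute x_i' = x_i − (cap_i+1)): x_1 ≥ 6 gives C(7,3) = 35; x_2 ≥ 6 gives C(7,3) = 35; x_3 ≥ 9 gives C(4,3) = 4; x_4 ≥ 3 gives C(10,3) = 120. Together 194.
Add back pairs where two caps are both exceeded: 0 + 0 + 4 + 0 + 4 + 0 = 8.
By inclusion–exclusion the count is 286 − 194 + 8 = 100.

100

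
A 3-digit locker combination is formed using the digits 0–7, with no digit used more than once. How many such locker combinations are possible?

336

Choose and order 3 of the 8 symbols: the first digit has 8 options, the next 7, then 6.
That product is 8 × 7 × 6 = 336.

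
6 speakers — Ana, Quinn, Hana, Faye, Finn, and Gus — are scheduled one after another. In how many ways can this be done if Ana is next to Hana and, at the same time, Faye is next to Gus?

96

Treat {Ana,Hana} as one block (2 orders) and {Faye,Gus} as another (2 orders).
That leaves 4 units to arrange: 2 × 2 × 4! = 4 × 24 = 96.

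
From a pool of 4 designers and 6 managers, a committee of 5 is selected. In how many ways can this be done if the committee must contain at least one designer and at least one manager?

Total 5-person selections from all 10: C(10,5) = 252.
Subtract selections that omit an entire group: no designers → C(6,5) = 6; no managers → C(4,5) = 0.
Both groups omitted at once is impossible, so 252 − 6 = 246.

246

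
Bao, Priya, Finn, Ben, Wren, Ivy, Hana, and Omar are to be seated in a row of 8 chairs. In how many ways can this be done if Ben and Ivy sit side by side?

Treat {Ben, Ivy} as a single unit. There are 7 units to order, and the pair itself can be ordered 2 ways.
That gives 2 × 7! = 2 × 5040 = 10080.

10080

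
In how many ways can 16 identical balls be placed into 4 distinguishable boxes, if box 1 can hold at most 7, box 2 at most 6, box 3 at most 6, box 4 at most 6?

186

Without the upper bounds there are C(19,3) = 969 ways to split 16 among 4 boxes.
Subtract solutions that violate a single cap (substitute x_i' = x_i − (cap_i+1)): x_1 ≥ 8 gives C(11,3) = 165; x_2 ≥ 7 gives C(12,3) = 220; x_3 ≥ 7 gives C(12,3) = 220; x_4 ≥ 7 gives C(12,3) = 220. Together 825.
Add back pairs where two caps are both exceeded: 4 + 4 + 4 + 10 + 10 + 10 = 42.
By inclusion–exclusion the count is 969 − 825 + 42 = 186.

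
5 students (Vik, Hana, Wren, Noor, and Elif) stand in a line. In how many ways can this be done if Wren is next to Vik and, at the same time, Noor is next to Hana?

24

Treat {Wren,Vik} as one block (2 orders) and {Noor,Hana} as another (2 orders).
That leaves 3 units to arrange: 2 × 2 × 3! = 4 × 6 = 24.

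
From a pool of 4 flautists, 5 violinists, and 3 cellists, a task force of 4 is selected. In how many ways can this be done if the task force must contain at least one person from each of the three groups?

270

Unrestricted: C(12,4) = 495 ways to pick any 4 of the 12.
Selections missing a whole group: no flautists → C(8,4) = 70; no violinists → C(7,4) = 35; no cellists → C(9,4) = 126.
Add back selections omitting two groups (i.e. drawn from a single group): C(4,4) + C(5,4) + C(3,4) = 6.
By inclusion–exclusion: 495 − 231 + 6 = 270.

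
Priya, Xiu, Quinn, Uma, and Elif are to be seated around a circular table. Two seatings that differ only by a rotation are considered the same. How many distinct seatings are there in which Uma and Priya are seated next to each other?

Glue Uma and Priya into a block (2 internal orders). Seating 4 units around a circle gives (3)! arrangements.
So 2 × (3)! = 2 × 6 = 12.

12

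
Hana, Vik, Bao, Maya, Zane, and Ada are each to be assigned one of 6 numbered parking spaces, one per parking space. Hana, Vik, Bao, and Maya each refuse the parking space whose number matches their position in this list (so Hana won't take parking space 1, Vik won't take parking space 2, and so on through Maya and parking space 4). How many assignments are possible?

362

Let Aᵢ (for 1 ≤ i ≤ 4) be the placements that put person i in their forbidden parking space. Any j of these fix j positions, leaving (6−j)! ways to fill the rest, and there are C(4,j) ways to pick which j.
By inclusion–exclusion, the number of valid placements is Σ_{j=0}^{4} (−1)^j C(4,j)·(6−j)!.
Computing: 720 − 480 + 144 − 24 + 2 = 362.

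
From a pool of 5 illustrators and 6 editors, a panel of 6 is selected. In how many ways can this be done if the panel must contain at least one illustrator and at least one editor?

461

With no constraint there are C(11,6) = 462 possible selections.
Selections missing a whole group: no illustrators → C(6,6) = 1; no editors → C(5,6) = 0.
Both groups omitted at once is impossible, so 462 − 1 = 461.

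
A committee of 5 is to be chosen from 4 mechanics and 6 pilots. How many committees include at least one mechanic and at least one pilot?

246

With no constraint there are C(10,5) = 252 possible selections.
Selections missing a whole group: no mechanics → C(6,5) = 6; no pilots → C(4,5) = 0.
Both groups omitted at once is impossible, so 252 − 6 = 246.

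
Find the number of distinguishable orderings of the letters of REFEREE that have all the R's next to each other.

30

Treat the 2 copies of R as a single block. The multiset to arrange is then {RR, E, E, E, E, F}, 6 items in all.
That gives (6)!/(4!) = 30 arrangements.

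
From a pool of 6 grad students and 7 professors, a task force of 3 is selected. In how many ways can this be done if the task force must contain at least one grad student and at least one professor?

Unrestricted: C(13,3) = 286 ways to pick any 3 of the 13.
Subtract selections that omit an entire group: no grad students → C(7,3) = 35; no professors → C(6,3) = 20.
Both groups omitted at once is impossible, so 286 − 55 = 231.

231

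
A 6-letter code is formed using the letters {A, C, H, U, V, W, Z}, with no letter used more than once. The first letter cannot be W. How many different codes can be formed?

The first letter has 7−1 = 6 choices (anything except W).
The remaining 5 letters are filled from the other 6 symbols without repetition: 6 × 5 × 4 × 3 × 2 = 720.
Total: 6 × 720 = 4320.

4320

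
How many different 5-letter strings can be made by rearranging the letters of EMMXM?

EMMXM has 5 letters with M appearing 3 times.
Dividing 5! = 120 by 3! = 6 for the repeated letters gives 20.

20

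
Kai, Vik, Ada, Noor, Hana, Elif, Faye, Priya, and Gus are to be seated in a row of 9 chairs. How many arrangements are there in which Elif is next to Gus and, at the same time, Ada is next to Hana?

20160

Treat {Elif,Gus} as one block (2 orders) and {Ada,Hana} as another (2 orders).
That leaves 7 units to arrange: 2 × 2 × 7! = 4 × 5040 = 20160.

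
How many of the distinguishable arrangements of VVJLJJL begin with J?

90

With the first slot taken by J, it remains to arrange the other 6 letters (VVLJJL).
Those 6 letters have J appearing twice, L appearing twice, and V appearing twice, giving (6)!/(2!·2!·2!) = 90.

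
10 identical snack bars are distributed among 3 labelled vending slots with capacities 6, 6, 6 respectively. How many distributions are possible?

By stars and bars, unrestricted non-negative solutions to x_1+…+x_3 = 10 number C(10+2,2) = 66.
Subtract solutions that violate a single cap (substitute x_i' = x_i − (cap_i+1)): x_1 ≥ 7 gives C(5,2) = 10; x_2 ≥ 7 gives C(5,2) = 10; x_3 ≥ 7 gives C(5,2) = 10. Together 30.
No two caps can be exceeded simultaneously, so the pair terms are all 0.
By inclusion–exclusion the count is 66 − 30 + 0 = 36.

36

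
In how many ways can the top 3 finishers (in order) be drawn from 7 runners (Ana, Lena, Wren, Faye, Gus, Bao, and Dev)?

There are 7 choices for 1st place, 6 for 2nd, and 5 for 3rd.
That gives 7 × 6 × 5 = 210.

210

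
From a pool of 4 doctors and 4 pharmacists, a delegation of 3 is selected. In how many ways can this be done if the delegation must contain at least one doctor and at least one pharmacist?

48

Total 3-person selections from all 8: C(8,3) = 56.
Selections missing a whole group: no doctors → C(4,3) = 4; no pharmacists → C(4,3) = 4.
Both groups omitted at once is impossible, so 56 − 8 = 48.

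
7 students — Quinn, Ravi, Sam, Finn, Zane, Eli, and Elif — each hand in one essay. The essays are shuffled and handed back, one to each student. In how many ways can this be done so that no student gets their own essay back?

1854

This is the derangement count D_7: permutations of 7 items with no fixed point.
By inclusion–exclusion this is Σ_{j=0}^{7} (−1)^j C(7,j)·(7−j)!.
Computing: 5040 − 5040 + 2520 − 840 + 210 − 42 + 7 − 1 = 1854.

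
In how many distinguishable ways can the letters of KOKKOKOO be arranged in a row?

The 8 letters of KOKKOKOO have repeats: K appearing 4 times and O appearing 4 times.
Dividing 8! = 40320 by 4!·4! = 576 for the repeated letters gives 70.

70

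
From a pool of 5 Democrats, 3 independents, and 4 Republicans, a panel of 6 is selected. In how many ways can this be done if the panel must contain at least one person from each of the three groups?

Unrestricted: C(12,6) = 924 ways to pick any 6 of the 12.
Selections missing a whole group: no Democrats → C(7,6) = 7; no independents → C(9,6) = 84; no Republicans → C(8,6) = 28.
Add back selections omitting two groups (i.e. drawn from a single group): C(5,6) + C(3,6) + C(4,6) = 0.
By inclusion–exclusion: 924 − 119 + 0 = 805.

805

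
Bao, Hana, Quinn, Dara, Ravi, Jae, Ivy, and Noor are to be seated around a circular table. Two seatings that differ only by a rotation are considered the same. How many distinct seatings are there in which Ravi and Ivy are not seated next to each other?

3600

Without the restriction there are (7)! = 5040 seatings.
Those with Ravi next to Ivy: fuse the pair into one unit and seat 7 units around a circle — 2·(6)! = 1440.
Subtracting, 5040 − 1440 = 3600.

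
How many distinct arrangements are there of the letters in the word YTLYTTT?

105

YTLYTTT has 7 letters with T appearing 4 times and Y appearing twice.
So there are 7! / (4!·2!) = 105 distinguishable arrangements.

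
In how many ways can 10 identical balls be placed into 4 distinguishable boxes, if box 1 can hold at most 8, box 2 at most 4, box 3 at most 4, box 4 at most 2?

71

By stars and bars, unrestricted non-negative solutions to x_1+…+x_4 = 10 number C(10+3,3) = 286.
Subtract solutions that violate a single cap (substitute x_i' = x_i − (cap_i+1)): x_1 ≥ 9 gives C(4,3) = 4; x_2 ≥ 5 gives C(8,3) = 56; x_3 ≥ 5 gives C(8,3) = 56; x_4 ≥ 3 gives C(10,3) = 120. Together 236.
Add back pairs where two caps are both exceeded: 0 + 0 + 0 + 1 + 10 + 10 = 21.
By inclusion–exclusion the count is 286 − 236 + 21 = 71.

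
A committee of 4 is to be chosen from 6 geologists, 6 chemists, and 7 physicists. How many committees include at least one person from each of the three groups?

2016

With no constraint there are C(19,4) = 3876 possible selections.
Subtract selections that omit an entire group: no geologists → C(13,4) = 715; no chemists → C(13,4) = 715; no physicists → C(12,4) = 495.
Add back selections omitting two groups (i.e. drawn from a single group): C(6,4) + C(6,4) + C(7,4) = 65.
By inclusion–exclusion: 3876 − 1925 + 65 = 2016.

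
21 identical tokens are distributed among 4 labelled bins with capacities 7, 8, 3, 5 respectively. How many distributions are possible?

10

By stars and bars, unrestricted non-negative solutions to x_1+…+x_4 = 21 number C(21+3,3) = 2024.
Subtract solutions that violate a single cap (substitute x_i' = x_i − (cap_i+1)): x_1 ≥ 8 gives C(16,3) = 560; x_2 ≥ 9 gives C(15,3) = 455; x_3 ≥ 4 gives C(20,3) = 1140; x_4 ≥ 6 gives C(18,3) = 816. Together 2971.
Add back pairs where two caps are both exceeded: 35 + 220 + 120 + 165 + 84 + 364 = 988.
Subtract triples: 1 + 0 + 20 + 10 = 31.
By inclusion–exclusion the count is 2024 − 2971 + 988 − 31 = 10.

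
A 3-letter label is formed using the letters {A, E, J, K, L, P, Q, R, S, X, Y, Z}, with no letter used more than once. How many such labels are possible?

1320

With no repetition, fill the 3 letters in order: 12 choices, then 11, down to 10.
That product is 12 × 11 × 10 = 1320.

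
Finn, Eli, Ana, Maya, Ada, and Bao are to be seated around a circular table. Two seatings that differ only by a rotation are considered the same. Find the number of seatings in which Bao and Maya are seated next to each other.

Glue Bao and Maya into a block (2 internal orders). Seating 5 units around a circle gives (4)! arrangements.
So 2 × (4)! = 2 × 24 = 48.

48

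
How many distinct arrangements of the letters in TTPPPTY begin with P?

60

Fix P in the first position and arrange the remaining 6 letters.
Those 6 letters have P appearing twice and T appearing 3 times, giving (6)!/(3!·2!) = 60.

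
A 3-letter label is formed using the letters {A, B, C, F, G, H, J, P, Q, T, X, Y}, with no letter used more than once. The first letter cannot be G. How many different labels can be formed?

The first letter has 12−1 = 11 choices (anything except G).
The remaining 2 letters are filled from the other 11 symbols without repetition: 11 × 10 = 110.
Total: 11 × 110 = 1210.

1210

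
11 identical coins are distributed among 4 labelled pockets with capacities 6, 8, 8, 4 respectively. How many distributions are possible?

225

Without the upper bounds there are C(14,3) = 364 ways to split 11 among 4 pockets.
Subtract solutions that violate a single cap (substitute x_i' = x_i − (cap_i+1)): x_1 ≥ 7 gives C(7,3) = 35; x_2 ≥ 9 gives C(5,3) = 10; x_3 ≥ 9 gives C(5,3) = 10; x_4 ≥ 5 gives C(9,3) = 84. Together 139.
No two caps can be exceeded simultaneously, so the pair terms are all 0.
By inclusion–exclusion the count is 364 − 139 + 0 = 225.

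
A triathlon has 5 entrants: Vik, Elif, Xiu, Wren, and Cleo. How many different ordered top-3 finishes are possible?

This is an ordered selection of 3 from 5: P(5,3).
That gives 5 × 4 × 3 = 60.

60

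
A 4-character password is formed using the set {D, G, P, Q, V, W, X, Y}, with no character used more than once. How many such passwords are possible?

1680

Choose and order 4 of the 8 symbols: the first character has 8 options, the next 7, then 6, 5.
8 × 7 × 6 × 5 = 1680.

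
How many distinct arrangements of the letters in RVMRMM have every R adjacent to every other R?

Treat the 2 copies of R as a single block. The multiset to arrange is then {RR, M, M, M, V}, 5 items in all.
That gives (5)!/(3!) = 20 arrangements.

20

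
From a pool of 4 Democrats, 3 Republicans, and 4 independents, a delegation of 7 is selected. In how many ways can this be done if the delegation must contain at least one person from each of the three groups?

320

Total 7-person selections from all 11: C(11,7) = 330.
Selections missing a whole group: no Democrats → C(7,7) = 1; no Republicans → C(8,7) = 8; no independents → C(7,7) = 1.
Add back selections omitting two groups (i.e. drawn from a single group): C(4,7) + C(3,7) + C(4,7) = 0.
By inclusion–exclusion: 330 − 10 + 0 = 320.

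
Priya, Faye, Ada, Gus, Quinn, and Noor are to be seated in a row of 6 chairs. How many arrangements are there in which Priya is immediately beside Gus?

Treat {Priya, Gus} as a single unit. There are 5 units to order, and the pair itself can be ordered 2 ways.
That gives 2 × 5! = 2 × 120 = 240.

240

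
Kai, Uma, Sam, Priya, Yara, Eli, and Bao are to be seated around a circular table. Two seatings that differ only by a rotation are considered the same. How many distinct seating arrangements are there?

Seat Kai anywhere (absorbing the rotational symmetry), then permute the other 6: (6)! = 720.

720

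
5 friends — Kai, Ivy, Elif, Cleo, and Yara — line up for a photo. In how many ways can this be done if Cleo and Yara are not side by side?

72

Of the 5! = 120 arrangements, those with Cleo and Yara adjacent number 2 × 4! = 48 (treat the pair as a block with 2 internal orders).
Complementary counting: 120 − 48 = 72.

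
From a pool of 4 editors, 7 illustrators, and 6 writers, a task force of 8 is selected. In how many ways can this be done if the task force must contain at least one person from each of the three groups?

With no constraint there are C(17,8) = 24310 possible selections.
Selections missing a whole group: no editors → C(13,8) = 1287; no illustrators → C(10,8) = 45; no writers → C(11,8) = 165.
Add back selections omitting two groups (i.e. drawn from a single group): C(4,8) + C(7,8) + C(6,8) = 0.
By inclusion–exclusion: 24310 − 1497 + 0 = 22813.

22813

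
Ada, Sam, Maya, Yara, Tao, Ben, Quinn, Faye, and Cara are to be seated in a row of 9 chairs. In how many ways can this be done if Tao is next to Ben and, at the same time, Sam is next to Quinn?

20160

Treat {Tao,Ben} as one block (2 orders) and {Sam,Quinn} as another (2 orders).
That leaves 7 units to arrange: 2 × 2 × 7! = 4 × 5040 = 20160.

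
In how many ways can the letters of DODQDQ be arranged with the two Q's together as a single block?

Treat the 2 copies of Q as a single block. The multiset to arrange is then {QQ, D, D, D, O}, 5 items in all.
That gives (5)!/(3!) = 20 arrangements.

20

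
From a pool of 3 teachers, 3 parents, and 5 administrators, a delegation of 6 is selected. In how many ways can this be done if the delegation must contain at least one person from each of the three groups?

405

Unrestricted: C(11,6) = 462 ways to pick any 6 of the 11.
Subtract selections that omit an entire group: no teachers → C(8,6) = 28; no parents → C(8,6) = 28; no administrators → C(6,6) = 1.
Add back selections omitting two groups (i.e. drawn from a single group): C(3,6) + C(3,6) + C(5,6) = 0.
By inclusion–exclusion: 462 − 57 + 0 = 405.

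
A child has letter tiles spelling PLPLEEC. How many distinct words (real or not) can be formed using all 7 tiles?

The 7 letters of PLPLEEC have repeats: E appearing twice, L appearing twice, and P appearing twice.
Dividing 7! = 5040 by 2!·2!·2! = 8 for the repeated letters gives 630.

630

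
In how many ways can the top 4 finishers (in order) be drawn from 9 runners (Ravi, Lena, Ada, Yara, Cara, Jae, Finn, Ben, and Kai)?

This is an ordered selection of 4 from 9: P(9,4).
That gives 9 × 8 × 7 × 6 = 3024.

3024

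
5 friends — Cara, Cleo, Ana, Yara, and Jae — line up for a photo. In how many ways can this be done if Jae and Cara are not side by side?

There are 5! = 120 arrangements in all. If Jae and Cara are adjacent, merging them into one block gives 2·(4)! = 48 arrangements.
Complementary counting: 120 − 48 = 72.

72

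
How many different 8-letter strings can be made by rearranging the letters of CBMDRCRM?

5040

The 8 letters of CBMDRCRM have repeats: C appearing twice, M appearing twice, and R appearing twice.
So there are 8! / (2!·2!·2!) = 5040 distinguishable arrangements.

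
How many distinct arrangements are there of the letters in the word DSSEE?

Letter multiplicities in DSSEE: D×1, E×2, S×2.
So there are 5! / (2!·2!) = 30 distinguishable arrangements.

30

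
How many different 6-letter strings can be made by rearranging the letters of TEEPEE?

TEEPEE has 6 letters with E appearing 4 times.
The number of distinct arrangements is 6!/(4!) = 720/24 = 30.

30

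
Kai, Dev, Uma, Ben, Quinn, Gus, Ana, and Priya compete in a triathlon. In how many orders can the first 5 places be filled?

This is an ordered selection of 5 from 8: P(8,5).
That gives 8 × 7 × 6 × 5 × 4 = 6720.

6720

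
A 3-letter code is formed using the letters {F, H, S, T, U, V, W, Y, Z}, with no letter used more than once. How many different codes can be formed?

504

With no repetition, fill the 3 letters in order: 9 choices, then 8, down to 7.
9 × 8 × 7 = 504.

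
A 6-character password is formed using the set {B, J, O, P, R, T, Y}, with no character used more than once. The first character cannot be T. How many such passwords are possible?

The first character has 7−1 = 6 choices (anything except T).
The remaining 5 characters are filled from the other 6 symbols without repetition: 6 × 5 × 4 × 3 × 2 = 720.
Total: 6 × 720 = 4320.

4320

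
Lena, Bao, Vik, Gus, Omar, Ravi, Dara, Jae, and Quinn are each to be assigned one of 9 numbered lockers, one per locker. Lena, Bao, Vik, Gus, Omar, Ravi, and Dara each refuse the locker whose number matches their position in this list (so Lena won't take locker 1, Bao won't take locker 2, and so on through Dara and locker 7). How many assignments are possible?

Let Aᵢ (for 1 ≤ i ≤ 7) be the placements that put person i in their forbidden locker. Any j of these fix j positions, leaving (9−j)! ways to fill the rest, and there are C(7,j) ways to pick which j.
By inclusion–exclusion, the number of valid placements is Σ_{j=0}^{7} (−1)^j C(7,j)·(9−j)!.
Computing: 362880 − 282240 + 105840 − 25200 + 4200 − 504 + 42 − 2 = 165016.

165016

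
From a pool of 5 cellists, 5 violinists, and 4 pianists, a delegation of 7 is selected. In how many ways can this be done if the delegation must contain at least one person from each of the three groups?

Total 7-person selections from all 14: C(14,7) = 3432.
Subtract selections that omit an entire group: no cellists → C(9,7) = 36; no violinists → C(9,7) = 36; no pianists → C(10,7) = 120.
Add back selections omitting two groups (i.e. drawn from a single group): C(5,7) + C(5,7) + C(4,7) = 0.
By inclusion–exclusion: 3432 − 192 + 0 = 3240.

3240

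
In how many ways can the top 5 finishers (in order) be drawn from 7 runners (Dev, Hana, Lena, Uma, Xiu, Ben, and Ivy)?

There are 7 choices for 1st place, 6 for 2nd, and so on down to 3 for position 5.
That gives 7 × 6 × 5 × 4 × 3 = 2520.

2520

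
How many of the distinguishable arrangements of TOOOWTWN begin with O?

Fix O in the first position and arrange the remaining 7 letters.
Those 7 letters have O appearing twice, T appearing twice, and W appearing twice, giving (7)!/(2!·2!·2!) = 630.

630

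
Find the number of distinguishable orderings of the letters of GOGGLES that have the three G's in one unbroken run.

Treat the 3 copies of G as a single block. The multiset to arrange is then {GGG, E, L, O, S}, 5 items in all.
All 5 items are distinct, so there are (5)! = 120 arrangements.

120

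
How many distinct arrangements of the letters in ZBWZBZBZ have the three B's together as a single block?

Treat the 3 copies of B as a single block. The multiset to arrange is then {BBB, W, Z, Z, Z, Z}, 6 items in all.
That gives (6)!/(4!) = 30 arrangements.

30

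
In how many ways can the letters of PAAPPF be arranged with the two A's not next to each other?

40

There are 6!/(3!·2!) = 60 arrangements of PAAPPF in total.
Arrangements with the A's together: treat AA as one letter, giving (5)!/(3!) = 20.
Subtracting, 60 − 20 = 40 arrangements keep the A's apart.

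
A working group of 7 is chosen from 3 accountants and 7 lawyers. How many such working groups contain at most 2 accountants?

85

Split by how many accountants are chosen (0 through 2).
Sum: C(3,0)·C(7,7) + C(3,1)·C(7,6) + C(3,2)·C(7,5) = 1 + 21 + 63 = 85.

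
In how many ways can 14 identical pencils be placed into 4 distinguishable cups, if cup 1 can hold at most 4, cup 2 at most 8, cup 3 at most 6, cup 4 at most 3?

89

Ignoring the caps, the number of non-negative solutions to x_1+…+x_4 = 14 is C(17,3) = 680.
Subtract solutions that violate a single cap (substitute x_i' = x_i − (cap_i+1)): x_1 ≥ 5 gives C(12,3) = 220; x_2 ≥ 9 gives C(8,3) = 56; x_3 ≥ 7 gives C(10,3) = 120; x_4 ≥ 4 gives C(13,3) = 286. Together 682.
Add back pairs where two caps are both exceeded: 1 + 10 + 56 + 0 + 4 + 20 = 91.
By inclusion–exclusion the count is 680 − 682 + 91 = 89.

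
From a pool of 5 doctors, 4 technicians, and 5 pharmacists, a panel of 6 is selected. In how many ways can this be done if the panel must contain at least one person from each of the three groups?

Total 6-person selections from all 14: C(14,6) = 3003.
Selections missing a whole group: no doctors → C(9,6) = 84; no technicians → C(10,6) = 210; no pharmacists → C(9,6) = 84.
Add back selections omitting two groups (i.e. drawn from a single group): C(5,6) + C(4,6) + C(5,6) = 0.
By inclusion–exclusion: 3003 − 378 + 0 = 2625.

2625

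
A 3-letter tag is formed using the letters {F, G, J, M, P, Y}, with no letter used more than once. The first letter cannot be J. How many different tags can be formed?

The first letter has 6−1 = 5 choices (anything except J).
The remaining 2 letters are filled from the other 5 symbols without repetition: 5 × 4 = 20.
Total: 5 × 20 = 100.

100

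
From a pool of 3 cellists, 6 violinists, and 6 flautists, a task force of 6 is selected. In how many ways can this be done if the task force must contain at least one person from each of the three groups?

3915

Unrestricted: C(15,6) = 5005 ways to pick any 6 of the 15.
Selections missing a whole group: no cellists → C(12,6) = 924; no violinists → C(9,6) = 84; no flautists → C(9,6) = 84.
Add back selections omitting two groups (i.e. drawn from a single group): C(3,6) + C(6,6) + C(6,6) = 2.
By inclusion–exclusion: 5005 − 1092 + 2 = 3915.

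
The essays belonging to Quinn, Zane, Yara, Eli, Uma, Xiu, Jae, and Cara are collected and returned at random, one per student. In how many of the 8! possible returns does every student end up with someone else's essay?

Count assignments avoiding every fixed point. For any j of the 8 students fixed to their own essay, the other 8−j can be arranged in (8−j)! ways.
By inclusion–exclusion this is Σ_{j=0}^{8} (−1)^j C(8,j)·(8−j)!.
Computing: 40320 − 40320 + 20160 − 6720 + 1680 − 336 + 56 − 8 + 1 = 14833.

14833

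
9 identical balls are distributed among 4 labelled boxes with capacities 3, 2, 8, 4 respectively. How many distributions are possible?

59

By stars and bars, unrestricted non-negative solutions to x_1+…+x_4 = 9 number C(9+3,3) = 220.
Subtract solutions that violate a single cap (substitute x_i' = x_i − (cap_i+1)): x_1 ≥ 4 gives C(8,3) = 56; x_2 ≥ 3 gives C(9,3) = 84; x_3 ≥ 9 gives C(3,3) = 1; x_4 ≥ 5 gives C(7,3) = 35. Together 176.
Add back pairs where two caps are both exceeded: 10 + 0 + 1 + 0 + 4 + 0 = 15.
By inclusion–exclusion the count is 220 − 176 + 15 = 59.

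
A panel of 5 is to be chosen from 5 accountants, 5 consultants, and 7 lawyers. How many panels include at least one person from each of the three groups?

Total 5-person selections from all 17: C(17,5) = 6188.
Subtract selections that omit an entire group: no accountants → C(12,5) = 792; no consultants → C(12,5) = 792; no lawyers → C(10,5) = 252.
Add back selections omitting two groups (i.e. drawn from a single group): C(5,5) + C(5,5) + C(7,5) = 23.
By inclusion–exclusion: 6188 − 1836 + 23 = 4375.

4375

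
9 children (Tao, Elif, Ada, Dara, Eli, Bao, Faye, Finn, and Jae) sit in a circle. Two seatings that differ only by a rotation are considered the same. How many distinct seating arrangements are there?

40320

Seat Tao anywhere (absorbing the rotational symmetry), then permute the other 8: (8)! = 40320.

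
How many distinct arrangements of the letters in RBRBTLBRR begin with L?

Fix L in the first position and arrange the remaining 8 letters.
Those 8 letters have B appearing 3 times and R appearing 4 times, giving (8)!/(4!·3!) = 280.

280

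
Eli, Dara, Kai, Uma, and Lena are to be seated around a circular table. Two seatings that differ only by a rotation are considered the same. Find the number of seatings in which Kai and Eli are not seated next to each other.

All circular seatings of 5 people number (4)! = 24.
Seatings with Kai beside Eli: treat them as a block with 2 internal orders, giving 2 × (3)! = 12.
Subtracting, 24 − 12 = 12.

12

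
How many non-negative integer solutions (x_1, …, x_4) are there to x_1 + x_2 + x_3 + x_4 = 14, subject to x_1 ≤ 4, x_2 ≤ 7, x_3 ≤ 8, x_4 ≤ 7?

Without the upper bounds there are C(17,3) = 680 ways to split 14 among 4 variables.
Subtract solutions that violate a single cap (substitute x_i' = x_i − (cap_i+1)): x_1 ≥ 5 gives C(12,3) = 220; x_2 ≥ 8 gives C(9,3) = 84; x_3 ≥ 9 gives C(8,3) = 56; x_4 ≥ 8 gives C(9,3) = 84. Together 444.
Add back pairs where two caps are both exceeded: 4 + 1 + 4 + 0 + 0 + 0 = 9.
By inclusion–exclusion the count is 680 − 444 + 9 = 245.

245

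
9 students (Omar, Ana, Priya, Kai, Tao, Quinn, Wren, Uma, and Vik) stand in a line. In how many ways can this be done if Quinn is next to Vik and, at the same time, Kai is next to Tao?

Treat {Quinn,Vik} as one block (2 orders) and {Kai,Tao} as another (2 orders).
That leaves 7 units to arrange: 2 × 2 × 7! = 4 × 5040 = 20160.

20160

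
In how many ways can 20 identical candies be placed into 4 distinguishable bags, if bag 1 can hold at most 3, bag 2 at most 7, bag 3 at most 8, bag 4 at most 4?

Without the upper bounds there are C(23,3) = 1771 ways to split 20 among 4 bags.
Subtract solutions that violate a single cap (substitute x_i' = x_i − (cap_i+1)): x_1 ≥ 4 gives C(19,3) = 969; x_2 ≥ 8 gives C(15,3) = 455; x_3 ≥ 9 gives C(14,3) = 364; x_4 ≥ 5 gives C(18,3) = 816. Together 2604.
Add back pairs where two caps are both exceeded: 165 + 120 + 364 + 20 + 120 + 84 = 873.
Subtract triples: 0 + 20 + 10 + 0 = 30.
By inclusion–exclusion the count is 1771 − 2604 + 873 − 30 = 10.

10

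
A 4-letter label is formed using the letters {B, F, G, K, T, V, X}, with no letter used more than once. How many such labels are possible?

Choose and order 4 of the 7 symbols: the first letter has 7 options, the next 6, then 5, 4.
That product is 7 × 6 × 5 × 4 = 840.

840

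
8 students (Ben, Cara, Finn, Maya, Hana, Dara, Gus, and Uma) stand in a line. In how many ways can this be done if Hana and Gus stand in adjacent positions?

Glue Hana and Gus into one block (2 internal orders), leaving 7 units to arrange in a row.
That gives 2 × 7! = 2 × 5040 = 10080.

10080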